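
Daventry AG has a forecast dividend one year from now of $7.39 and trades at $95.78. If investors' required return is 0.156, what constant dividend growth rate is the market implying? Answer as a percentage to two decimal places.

7.88%

From P₀ = D₁/(r − g), the implied growth is g = r − D₁/P₀.
g = 0.156 − 7.39/95.78 = 0.156 − 0.07716 = 0.07884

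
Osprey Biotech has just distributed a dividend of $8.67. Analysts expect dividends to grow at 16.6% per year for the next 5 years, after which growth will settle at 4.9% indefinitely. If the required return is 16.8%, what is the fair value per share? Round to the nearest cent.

Two-stage DDM. Project D₁…D_5 at 0.166, terminal growth 0.049, discount at r = 0.168.
D_1 = 10.1092
D_2 = 11.7874
D_3 = 13.7441
D_4 = 16.0256
D_5 = 18.6858
Terminal value at t=5: TV = D_6/(r−g) = 19.6014/(0.168−0.049) = 164.7177
P₀ = 10.1092/(1+0.168)^1 + 11.7874/(1+0.168)^2 + 13.7441/(1+0.168)^3 + 16.0256/(1+0.168)^4 + 18.6858/(1+0.168)^5 + 164.7177/(1+0.168)^5 = 118.9029

$118.90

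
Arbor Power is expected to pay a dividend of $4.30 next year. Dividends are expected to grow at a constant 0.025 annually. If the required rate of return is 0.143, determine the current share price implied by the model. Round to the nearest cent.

$36.44

Gordon growth model: P₀ = D₁/(r − g), with D₁ = 4.30 given directly.
P₀ = 4.3000 / (0.143 − 0.025) = 4.3000 / 0.118 = 36.4407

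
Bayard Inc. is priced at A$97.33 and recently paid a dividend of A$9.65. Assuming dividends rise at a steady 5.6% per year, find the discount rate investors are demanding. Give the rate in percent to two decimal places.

Rearranging the constant-growth DDM: r = D₁/P₀ + g.
D₁ = 9.65 × (1 + 0.056) = 10.1904.
r = 10.1904 / 97.33 + 0.056 = 0.10470 + 0.056 = 0.16070

16.07%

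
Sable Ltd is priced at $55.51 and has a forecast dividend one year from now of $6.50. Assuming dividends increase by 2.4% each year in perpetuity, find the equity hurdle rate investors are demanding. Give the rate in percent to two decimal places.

Rearranging the constant-growth DDM: r = D₁/P₀ + g.
r = 6.5000 / 55.51 + 0.024 = 0.11710 + 0.024 = 0.14110

14.11%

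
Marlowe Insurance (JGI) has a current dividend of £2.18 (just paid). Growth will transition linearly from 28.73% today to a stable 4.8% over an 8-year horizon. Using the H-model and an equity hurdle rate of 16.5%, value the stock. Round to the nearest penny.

£37.36

H-model: P₀ = D₀[(1+g_L) + H(g_S−g_L)]/(r−g_L), with H = 8/2 = 4.
P₀ = 2.18 × [(1+0.048) + 4×(0.2873−0.048)] / (0.165−0.048)
   = 2.18 × 2.0052 / 0.117 = 37.3618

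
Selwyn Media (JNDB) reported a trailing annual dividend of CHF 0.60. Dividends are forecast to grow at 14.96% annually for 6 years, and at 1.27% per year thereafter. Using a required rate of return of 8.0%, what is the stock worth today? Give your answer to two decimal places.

CHF 17.64

Two-stage DDM. Project D₁…D_6 at 0.1496, terminal growth 0.0127, discount at r = 0.08.
D_1 = 0.6898
D_2 = 0.7929
D_3 = 0.9116
D_4 = 1.0479
D_5 = 1.2047
D_6 = 1.3849
Terminal value at t=6: TV = D_7/(r−g) = 1.4025/(0.08−0.0127) = 20.8400
P₀ = 0.6898/(1+0.08)^1 + 0.7929/(1+0.08)^2 + 0.9116/(1+0.08)^3 + 1.0479/(1+0.08)^4 + 1.2047/(1+0.08)^5 + 1.3849/(1+0.08)^6 + 20.8400/(1+0.08)^6 = 17.6378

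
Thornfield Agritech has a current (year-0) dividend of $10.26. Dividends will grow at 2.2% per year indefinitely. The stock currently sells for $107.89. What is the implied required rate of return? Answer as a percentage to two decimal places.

11.92%

Rearranging the constant-growth DDM: r = D₁/P₀ + g.
D₁ = 10.26 × (1 + 0.022) = 10.4857.
r = 10.4857 / 107.89 + 0.022 = 0.09719 + 0.022 = 0.11919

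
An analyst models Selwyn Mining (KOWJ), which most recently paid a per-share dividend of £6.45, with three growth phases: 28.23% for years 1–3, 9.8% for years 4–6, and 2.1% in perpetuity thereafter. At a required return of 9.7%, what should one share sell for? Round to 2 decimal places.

Three-stage DDM. Project D₁…D_6; terminal Gordon value at t=6 with g = 0.021; discount at r = 0.097.
D_1 = 8.2708
D_2 = 10.6057
D_3 = 13.5997
D_4 = 14.9324
D_5 = 16.3958
D_6 = 18.0026
TV_6 = 18.3807/(0.097−0.021) = 241.8510
P₀ = Σ Dₜ/(1+r)ᵗ + TV_6/(1+r)^6 = 196.3897

£196.39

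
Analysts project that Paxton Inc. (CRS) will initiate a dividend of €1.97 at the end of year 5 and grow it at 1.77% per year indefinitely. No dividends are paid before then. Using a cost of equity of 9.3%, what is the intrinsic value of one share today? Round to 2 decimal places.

€18.33

Deferred-dividend DDM. At t=4 the remaining stream is a growing perpetuity with first payment D_5 = 1.97.
V_4 = D_5/(r−g) = 1.97/(0.093−0.0177) = 26.1620
P₀ = V_4/(1+r)^4 = 26.1620/(1+0.093)^4 = 18.3312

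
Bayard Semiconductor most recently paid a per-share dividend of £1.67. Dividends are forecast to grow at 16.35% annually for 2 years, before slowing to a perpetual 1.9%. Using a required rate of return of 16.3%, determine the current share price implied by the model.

Two-stage DDM. Project D₁…D_2 at 0.1635, terminal growth 0.019, discount at r = 0.163.
D_1 = 1.9430
D_2 = 2.2607
Terminal value at t=2: TV = D_3/(r−g) = 2.3037/(0.163−0.019) = 15.9978
P₀ = 1.9430/(1+0.163)^1 + 2.2607/(1+0.163)^2 + 15.9978/(1+0.163)^2 = 15.1699

£15.17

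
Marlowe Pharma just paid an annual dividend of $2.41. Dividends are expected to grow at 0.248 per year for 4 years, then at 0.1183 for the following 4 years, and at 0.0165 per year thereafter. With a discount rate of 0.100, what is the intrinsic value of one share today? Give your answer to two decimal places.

$81.92

Three-stage DDM. Project D₁…D_8; terminal Gordon value at t=8 with g = 0.0165; discount at r = 0.1.
D_1 = 3.0077
D_2 = 3.7536
D_3 = 4.6845
D_4 = 5.8462
D_5 = 6.5378
D_6 = 7.3113
D_7 = 8.1762
D_8 = 9.1434
TV_8 = 9.2943/(0.1−0.0165) = 111.3088
P₀ = Σ Dₜ/(1+r)ᵗ + TV_8/(1+r)^8 = 81.9230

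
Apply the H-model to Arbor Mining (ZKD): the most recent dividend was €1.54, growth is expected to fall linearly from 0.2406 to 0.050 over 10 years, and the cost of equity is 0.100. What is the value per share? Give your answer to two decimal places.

H-model: P₀ = D₀[(1+g_L) + H(g_S−g_L)]/(r−g_L), with H = 10/2 = 5.
P₀ = 1.54 × [(1+0.05) + 5×(0.2406−0.05)] / (0.1−0.05)
   = 1.54 × 2.0030 / 0.05 = 61.6924

€61.69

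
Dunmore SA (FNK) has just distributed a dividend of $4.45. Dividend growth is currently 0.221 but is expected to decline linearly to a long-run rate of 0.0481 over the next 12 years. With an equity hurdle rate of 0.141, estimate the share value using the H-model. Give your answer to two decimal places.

$99.90

H-model: P₀ = D₀[(1+g_L) + H(g_S−g_L)]/(r−g_L), with H = 12/2 = 6.
P₀ = 4.45 × [(1+0.0481) + 6×(0.221−0.0481)] / (0.141−0.0481)
   = 4.45 × 2.0855 / 0.0929 = 99.8975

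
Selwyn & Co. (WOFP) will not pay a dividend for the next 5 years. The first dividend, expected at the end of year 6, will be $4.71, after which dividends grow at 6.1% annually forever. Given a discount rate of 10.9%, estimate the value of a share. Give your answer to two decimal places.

Deferred-dividend DDM. At t=5 the remaining stream is a growing perpetuity with first payment D_6 = 4.71.
V_5 = D_6/(r−g) = 4.71/(0.109−0.061) = 98.1250
P₀ = V_5/(1+r)^5 = 98.1250/(1+0.109)^5 = 58.4954

$58.50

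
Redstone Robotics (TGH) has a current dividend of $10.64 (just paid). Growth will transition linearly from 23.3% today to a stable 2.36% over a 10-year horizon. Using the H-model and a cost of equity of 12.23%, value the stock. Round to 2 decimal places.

H-model: P₀ = D₀[(1+g_L) + H(g_S−g_L)]/(r−g_L), with H = 10/2 = 5.
P₀ = 10.64 × [(1+0.0236) + 5×(0.233−0.0236)] / (0.1223−0.0236)
   = 10.64 × 2.0706 / 0.0987 = 223.2136

$223.21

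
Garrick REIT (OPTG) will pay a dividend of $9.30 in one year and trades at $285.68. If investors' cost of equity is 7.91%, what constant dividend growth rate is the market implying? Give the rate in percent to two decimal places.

From P₀ = D₁/(r − g), the implied growth is g = r − D₁/P₀.
g = 0.0791 − 9.30/285.68 = 0.0791 − 0.03255 = 0.04655

4.65%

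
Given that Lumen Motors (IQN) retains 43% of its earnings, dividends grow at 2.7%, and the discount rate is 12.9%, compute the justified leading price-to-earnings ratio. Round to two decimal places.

5.59

Payout ratio b = 1 − 0.43 = 0.57.
Justified leading P/E = b/(r−g) = 0.57/(0.129−0.027) = 5.5882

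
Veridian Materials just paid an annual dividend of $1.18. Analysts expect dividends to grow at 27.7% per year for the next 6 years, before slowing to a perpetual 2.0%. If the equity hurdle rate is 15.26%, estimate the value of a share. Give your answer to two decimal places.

Two-stage DDM. Project D₁…D_6 at 0.277, terminal growth 0.02, discount at r = 0.1526.
D_1 = 1.5069
D_2 = 1.9243
D_3 = 2.4573
D_4 = 3.1379
D_5 = 4.0072
D_6 = 5.1171
Terminal value at t=6: TV = D_7/(r−g) = 5.2195/(0.1526−0.02) = 39.3626
P₀ = 1.5069/(1+0.1526)^1 + 1.9243/(1+0.1526)^2 + 2.4573/(1+0.1526)^3 + 3.1379/(1+0.1526)^4 + 4.0072/(1+0.1526)^5 + 5.1171/(1+0.1526)^6 + 39.3626/(1+0.1526)^6 = 27.0795

$27.08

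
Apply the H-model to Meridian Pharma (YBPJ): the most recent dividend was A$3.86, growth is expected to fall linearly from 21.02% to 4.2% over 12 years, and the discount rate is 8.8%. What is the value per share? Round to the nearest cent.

H-model: P₀ = D₀[(1+g_L) + H(g_S−g_L)]/(r−g_L), with H = 12/2 = 6.
P₀ = 3.86 × [(1+0.042) + 6×(0.2102−0.042)] / (0.088−0.042)
   = 3.86 × 2.0512 / 0.046 = 172.1224

A$172.12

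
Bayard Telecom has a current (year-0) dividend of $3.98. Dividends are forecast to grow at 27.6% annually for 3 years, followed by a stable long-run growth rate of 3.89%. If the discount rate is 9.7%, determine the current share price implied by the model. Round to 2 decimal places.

Two-stage DDM. Project D₁…D_3 at 0.276, terminal growth 0.0389, discount at r = 0.097.
D_1 = 5.0785
D_2 = 6.4801
D_3 = 8.2687
Terminal value at t=3: TV = D_4/(r−g) = 8.5903/(0.097−0.0389) = 147.8539
P₀ = 5.0785/(1+0.097)^1 + 6.4801/(1+0.097)^2 + 8.2687/(1+0.097)^3 + 147.8539/(1+0.097)^3 = 128.2764

$128.28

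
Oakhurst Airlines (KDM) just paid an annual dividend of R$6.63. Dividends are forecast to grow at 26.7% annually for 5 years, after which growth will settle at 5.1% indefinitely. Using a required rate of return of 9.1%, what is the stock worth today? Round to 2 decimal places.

Two-stage DDM. Project D₁…D_5 at 0.267, terminal growth 0.051, discount at r = 0.091.
D_1 = 8.4002
D_2 = 10.6431
D_3 = 13.4848
D_4 = 17.0852
D_5 = 21.6469
Terminal value at t=5: TV = D_6/(r−g) = 22.7509/(0.091−0.051) = 568.7735
P₀ = 8.4002/(1+0.091)^1 + 10.6431/(1+0.091)^2 + 13.4848/(1+0.091)^3 + 17.0852/(1+0.091)^4 + 21.6469/(1+0.091)^5 + 568.7735/(1+0.091)^5 = 421.0619

R$421.06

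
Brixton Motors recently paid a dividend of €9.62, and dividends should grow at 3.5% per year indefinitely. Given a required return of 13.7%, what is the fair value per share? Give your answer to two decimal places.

€97.61

Gordon growth model: P₀ = D₁/(r − g). D₁ = 9.62 × (1 + 0.035) = 9.9567.
P₀ = 9.9567 / (0.137 − 0.035) = 9.9567 / 0.102 = 97.6147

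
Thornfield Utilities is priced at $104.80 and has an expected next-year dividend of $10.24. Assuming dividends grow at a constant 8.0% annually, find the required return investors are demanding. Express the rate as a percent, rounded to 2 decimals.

Rearranging the constant-growth DDM: r = D₁/P₀ + g.
r = 10.2400 / 104.80 + 0.08 = 0.09771 + 0.08 = 0.17771

17.77%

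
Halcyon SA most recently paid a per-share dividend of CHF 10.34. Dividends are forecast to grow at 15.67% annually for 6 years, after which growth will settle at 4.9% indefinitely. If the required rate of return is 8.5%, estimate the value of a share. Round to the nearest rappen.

Two-stage DDM. Project D₁…D_6 at 0.1567, terminal growth 0.049, discount at r = 0.085.
D_1 = 11.9603
D_2 = 13.8345
D_3 = 16.0023
D_4 = 18.5099
D_5 = 21.4104
D_6 = 24.7654
Terminal value at t=6: TV = D_7/(r−g) = 25.9789/(0.085−0.049) = 721.6356
P₀ = 11.9603/(1+0.085)^1 + 13.8345/(1+0.085)^2 + 16.0023/(1+0.085)^3 + 18.5099/(1+0.085)^4 + 21.4104/(1+0.085)^5 + 24.7654/(1+0.085)^6 + 721.6356/(1+0.085)^6 = 520.4013

CHF 520.40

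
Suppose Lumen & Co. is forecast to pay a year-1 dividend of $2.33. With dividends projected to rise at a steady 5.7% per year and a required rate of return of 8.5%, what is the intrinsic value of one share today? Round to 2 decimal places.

$83.21

Gordon growth model: P₀ = D₁/(r − g), with D₁ = 2.33 given directly.
P₀ = 2.3300 / (0.085 − 0.057) = 2.3300 / 0.028 = 83.2143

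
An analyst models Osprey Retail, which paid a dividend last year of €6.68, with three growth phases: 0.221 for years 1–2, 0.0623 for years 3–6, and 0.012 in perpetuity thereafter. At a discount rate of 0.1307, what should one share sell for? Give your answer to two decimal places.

€93.47

Three-stage DDM. Project D₁…D_6; terminal Gordon value at t=6 with g = 0.012; discount at r = 0.1307.
D_1 = 8.1563
D_2 = 9.9588
D_3 = 10.5793
D_4 = 11.2383
D_5 = 11.9385
D_6 = 12.6823
TV_6 = 12.8344/(0.1307−0.012) = 108.1250
P₀ = Σ Dₜ/(1+r)ᵗ + TV_6/(1+r)^6 = 93.4675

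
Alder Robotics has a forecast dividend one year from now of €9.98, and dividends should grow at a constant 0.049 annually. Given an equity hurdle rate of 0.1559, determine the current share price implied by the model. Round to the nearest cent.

€93.36

Gordon growth model: P₀ = D₁/(r − g), with D₁ = 9.98 given directly.
P₀ = 9.9800 / (0.1559 − 0.049) = 9.9800 / 0.1069 = 93.3583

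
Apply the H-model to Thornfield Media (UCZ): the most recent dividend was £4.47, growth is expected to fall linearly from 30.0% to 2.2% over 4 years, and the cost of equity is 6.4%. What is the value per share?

H-model: P₀ = D₀[(1+g_L) + H(g_S−g_L)]/(r−g_L), with H = 4/2 = 2.
P₀ = 4.47 × [(1+0.022) + 2×(0.3−0.022)] / (0.064−0.022)
   = 4.47 × 1.5780 / 0.042 = 167.9443

£167.94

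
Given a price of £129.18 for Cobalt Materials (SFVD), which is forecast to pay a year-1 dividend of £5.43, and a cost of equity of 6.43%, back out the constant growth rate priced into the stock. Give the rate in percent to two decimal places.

From P₀ = D₁/(r − g), the implied growth is g = r − D₁/P₀.
g = 0.0643 − 5.43/129.18 = 0.0643 − 0.04203 = 0.02227

2.23%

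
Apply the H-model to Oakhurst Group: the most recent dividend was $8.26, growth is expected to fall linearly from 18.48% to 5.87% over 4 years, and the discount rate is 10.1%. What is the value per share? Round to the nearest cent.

$255.98

H-model: P₀ = D₀[(1+g_L) + H(g_S−g_L)]/(r−g_L), with H = 4/2 = 2.
P₀ = 8.26 × [(1+0.0587) + 2×(0.1848−0.0587)] / (0.101−0.0587)
   = 8.26 × 1.3109 / 0.0423 = 255.9819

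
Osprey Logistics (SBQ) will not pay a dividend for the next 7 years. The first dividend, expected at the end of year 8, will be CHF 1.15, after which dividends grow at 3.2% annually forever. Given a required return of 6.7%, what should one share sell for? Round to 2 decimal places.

Deferred-dividend DDM. At t=7 the remaining stream is a growing perpetuity with first payment D_8 = 1.15.
V_7 = D_8/(r−g) = 1.15/(0.067−0.032) = 32.8571
P₀ = V_7/(1+r)^7 = 32.8571/(1+0.067)^7 = 20.8679

CHF 20.87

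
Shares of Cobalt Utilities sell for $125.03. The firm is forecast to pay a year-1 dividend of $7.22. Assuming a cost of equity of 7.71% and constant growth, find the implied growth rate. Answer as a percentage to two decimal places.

From P₀ = D₁/(r − g), the implied growth is g = r − D₁/P₀.
g = 0.0771 − 7.22/125.03 = 0.0771 − 0.05775 = 0.01935

1.94%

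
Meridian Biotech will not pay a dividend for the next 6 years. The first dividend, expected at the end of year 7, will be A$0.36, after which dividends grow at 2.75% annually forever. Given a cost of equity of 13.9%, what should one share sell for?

Deferred-dividend DDM. At t=6 the remaining stream is a growing perpetuity with first payment D_7 = 0.36.
V_6 = D_7/(r−g) = 0.36/(0.139−0.0275) = 3.2287
P₀ = V_6/(1+r)^6 = 3.2287/(1+0.139)^6 = 1.4787

A$1.48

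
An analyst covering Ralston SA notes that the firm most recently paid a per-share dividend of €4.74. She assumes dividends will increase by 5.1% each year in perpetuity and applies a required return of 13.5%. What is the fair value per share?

Gordon growth model: P₀ = D₁/(r − g). D₁ = 4.74 × (1 + 0.051) = 4.9817.
P₀ = 4.9817 / (0.135 − 0.051) = 4.9817 / 0.084 = 59.3064

€59.31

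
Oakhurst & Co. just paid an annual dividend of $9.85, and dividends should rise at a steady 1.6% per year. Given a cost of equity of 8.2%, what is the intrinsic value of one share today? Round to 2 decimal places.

$151.63

Gordon growth model: P₀ = D₁/(r − g). D₁ = 9.85 × (1 + 0.016) = 10.0076.
P₀ = 10.0076 / (0.082 − 0.016) = 10.0076 / 0.066 = 151.6303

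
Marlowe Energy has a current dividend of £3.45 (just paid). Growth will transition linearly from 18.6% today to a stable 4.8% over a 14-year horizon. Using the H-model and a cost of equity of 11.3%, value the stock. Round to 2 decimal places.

H-model: P₀ = D₀[(1+g_L) + H(g_S−g_L)]/(r−g_L), with H = 14/2 = 7.
P₀ = 3.45 × [(1+0.048) + 7×(0.186−0.048)] / (0.113−0.048)
   = 3.45 × 2.0140 / 0.065 = 106.8969

£106.90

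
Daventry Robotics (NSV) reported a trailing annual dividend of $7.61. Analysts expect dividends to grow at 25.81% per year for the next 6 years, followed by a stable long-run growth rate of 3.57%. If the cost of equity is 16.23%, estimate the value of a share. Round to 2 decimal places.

Two-stage DDM. Project D₁…D_6 at 0.2581, terminal growth 0.0357, discount at r = 0.1623.
D_1 = 9.5741
D_2 = 12.0452
D_3 = 15.1541
D_4 = 19.0654
D_5 = 23.9861
D_6 = 30.1770
Terminal value at t=6: TV = D_7/(r−g) = 31.2543/(0.1623−0.0357) = 246.8743
P₀ = 9.5741/(1+0.1623)^1 + 12.0452/(1+0.1623)^2 + 15.1541/(1+0.1623)^3 + 19.0654/(1+0.1623)^4 + 23.9861/(1+0.1623)^5 + 30.1770/(1+0.1623)^6 + 246.8743/(1+0.1623)^6 = 160.9287

$160.93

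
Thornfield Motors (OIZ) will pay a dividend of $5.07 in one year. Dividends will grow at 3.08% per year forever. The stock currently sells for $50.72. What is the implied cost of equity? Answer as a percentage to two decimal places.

13.08%

Rearranging the constant-growth DDM: r = D₁/P₀ + g.
r = 5.0700 / 50.72 + 0.0308 = 0.09996 + 0.0308 = 0.13076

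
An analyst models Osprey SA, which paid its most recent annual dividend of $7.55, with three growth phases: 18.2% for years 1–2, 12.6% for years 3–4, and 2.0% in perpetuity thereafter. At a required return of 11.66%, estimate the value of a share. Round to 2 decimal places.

Three-stage DDM. Project D₁…D_4; terminal Gordon value at t=4 with g = 0.02; discount at r = 0.1166.
D_1 = 8.9241
D_2 = 10.5483
D_3 = 11.8774
D_4 = 13.3739
TV_4 = 13.6414/(0.1166−0.02) = 141.2153
P₀ = Σ Dₜ/(1+r)ᵗ + TV_4/(1+r)^4 = 124.4304

$124.43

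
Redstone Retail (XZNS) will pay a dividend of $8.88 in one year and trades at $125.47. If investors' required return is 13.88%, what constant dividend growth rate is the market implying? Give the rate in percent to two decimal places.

From P₀ = D₁/(r − g), the implied growth is g = r − D₁/P₀.
g = 0.1388 − 8.88/125.47 = 0.1388 − 0.07077 = 0.06803

6.80%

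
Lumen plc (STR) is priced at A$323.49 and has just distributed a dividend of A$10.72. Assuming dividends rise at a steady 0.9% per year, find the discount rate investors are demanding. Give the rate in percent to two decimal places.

4.24%

Rearranging the constant-growth DDM: r = D₁/P₀ + g.
D₁ = 10.72 × (1 + 0.009) = 10.8165.
r = 10.8165 / 323.49 + 0.009 = 0.03344 + 0.009 = 0.04244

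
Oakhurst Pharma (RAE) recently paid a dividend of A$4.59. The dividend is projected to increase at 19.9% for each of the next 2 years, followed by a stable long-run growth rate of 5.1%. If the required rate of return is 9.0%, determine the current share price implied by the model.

Two-stage DDM. Project D₁…D_2 at 0.199, terminal growth 0.051, discount at r = 0.09.
D_1 = 5.5034
D_2 = 6.5986
Terminal value at t=2: TV = D_3/(r−g) = 6.9351/(0.09−0.051) = 177.8235
P₀ = 5.5034/(1+0.09)^1 + 6.5986/(1+0.09)^2 + 177.8235/(1+0.09)^2 = 160.2734

A$160.27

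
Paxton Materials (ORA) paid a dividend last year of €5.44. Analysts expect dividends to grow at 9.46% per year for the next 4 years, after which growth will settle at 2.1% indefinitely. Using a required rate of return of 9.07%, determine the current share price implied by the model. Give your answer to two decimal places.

€102.79

Two-stage DDM. Project D₁…D_4 at 0.0946, terminal growth 0.021, discount at r = 0.0907.
D_1 = 5.9546
D_2 = 6.5179
D_3 = 7.1345
D_4 = 7.8095
Terminal value at t=4: TV = D_5/(r−g) = 7.9735/(0.0907−0.021) = 114.3967
P₀ = 5.9546/(1+0.0907)^1 + 6.5179/(1+0.0907)^2 + 7.1345/(1+0.0907)^3 + 7.8095/(1+0.0907)^4 + 114.3967/(1+0.0907)^4 = 102.7889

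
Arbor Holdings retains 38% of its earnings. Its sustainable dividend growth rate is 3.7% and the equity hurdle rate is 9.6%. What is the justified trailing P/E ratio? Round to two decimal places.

Payout ratio b = 1 − 0.38 = 0.62.
Justified trailing P/E = b(1+g)/(r−g) = 0.62×(1+0.037)/(0.096−0.037) = 10.8973

10.90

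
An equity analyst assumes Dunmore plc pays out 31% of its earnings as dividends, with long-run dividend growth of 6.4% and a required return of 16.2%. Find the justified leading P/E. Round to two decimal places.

3.16

Justified leading P/E = b/(r−g) = 0.31/(0.162−0.064) = 3.1633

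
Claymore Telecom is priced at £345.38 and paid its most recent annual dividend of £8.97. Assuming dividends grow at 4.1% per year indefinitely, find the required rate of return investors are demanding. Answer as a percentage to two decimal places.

Rearranging the constant-growth DDM: r = D₁/P₀ + g.
D₁ = 8.97 × (1 + 0.041) = 9.3378.
r = 9.3378 / 345.38 + 0.041 = 0.02704 + 0.041 = 0.06804

6.80%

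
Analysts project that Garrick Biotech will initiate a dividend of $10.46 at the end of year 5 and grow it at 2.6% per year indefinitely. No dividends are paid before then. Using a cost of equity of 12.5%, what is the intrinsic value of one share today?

$65.96

Deferred-dividend DDM. At t=4 the remaining stream is a growing perpetuity with first payment D_5 = 10.46.
V_4 = D_5/(r−g) = 10.46/(0.125−0.026) = 105.6566
P₀ = V_4/(1+r)^4 = 105.6566/(1+0.125)^4 = 65.9609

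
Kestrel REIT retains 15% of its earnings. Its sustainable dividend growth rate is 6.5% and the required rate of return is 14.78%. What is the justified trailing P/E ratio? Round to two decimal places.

10.93

Payout ratio b = 1 − 0.15 = 0.85.
Justified trailing P/E = b(1+g)/(r−g) = 0.85×(1+0.065)/(0.1478−0.065) = 10.9330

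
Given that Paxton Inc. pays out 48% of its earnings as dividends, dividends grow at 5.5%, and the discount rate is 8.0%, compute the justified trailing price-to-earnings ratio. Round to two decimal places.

20.26

Justified trailing P/E = b(1+g)/(r−g) = 0.48×(1+0.055)/(0.08−0.055) = 20.2560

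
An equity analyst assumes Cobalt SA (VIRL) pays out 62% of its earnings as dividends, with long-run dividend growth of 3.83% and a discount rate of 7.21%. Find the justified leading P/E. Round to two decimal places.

18.34

Justified leading P/E = b/(r−g) = 0.62/(0.0721−0.0383) = 18.3432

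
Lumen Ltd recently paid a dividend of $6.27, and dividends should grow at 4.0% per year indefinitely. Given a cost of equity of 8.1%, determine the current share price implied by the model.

$159.04

Gordon growth model: P₀ = D₁/(r − g). D₁ = 6.27 × (1 + 0.04) = 6.5208.
P₀ = 6.5208 / (0.081 − 0.04) = 6.5208 / 0.041 = 159.0439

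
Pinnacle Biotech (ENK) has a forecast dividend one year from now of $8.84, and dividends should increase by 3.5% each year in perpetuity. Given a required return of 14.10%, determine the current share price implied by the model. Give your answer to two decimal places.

$83.40

Gordon growth model: P₀ = D₁/(r − g), with D₁ = 8.84 given directly.
P₀ = 8.8400 / (0.141 − 0.035) = 8.8400 / 0.106 = 83.3962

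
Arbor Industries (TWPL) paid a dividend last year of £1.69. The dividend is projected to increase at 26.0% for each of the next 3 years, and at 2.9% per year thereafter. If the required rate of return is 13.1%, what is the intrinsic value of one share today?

Two-stage DDM. Project D₁…D_3 at 0.26, terminal growth 0.029, discount at r = 0.131.
D_1 = 2.1294
D_2 = 2.6830
D_3 = 3.3806
Terminal value at t=3: TV = D_4/(r−g) = 3.4787/(0.131−0.029) = 34.1046
P₀ = 2.1294/(1+0.131)^1 + 2.6830/(1+0.131)^2 + 3.3806/(1+0.131)^3 + 34.1046/(1+0.131)^3 = 29.8906

£29.89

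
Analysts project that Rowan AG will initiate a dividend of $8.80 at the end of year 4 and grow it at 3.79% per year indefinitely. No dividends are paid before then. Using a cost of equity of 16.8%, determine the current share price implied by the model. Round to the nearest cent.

Deferred-dividend DDM. At t=3 the remaining stream is a growing perpetuity with first payment D_4 = 8.80.
V_3 = D_4/(r−g) = 8.80/(0.168−0.0379) = 67.6403
P₀ = V_3/(1+r)^3 = 67.6403/(1+0.168)^3 = 42.4499

$42.45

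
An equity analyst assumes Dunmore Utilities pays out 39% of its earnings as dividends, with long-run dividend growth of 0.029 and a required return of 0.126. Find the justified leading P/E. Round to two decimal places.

4.02

Justified leading P/E = b/(r−g) = 0.39/(0.126−0.029) = 4.0206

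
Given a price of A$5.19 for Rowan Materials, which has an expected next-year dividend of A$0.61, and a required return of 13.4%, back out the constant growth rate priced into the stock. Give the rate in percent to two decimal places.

1.65%

From P₀ = D₁/(r − g), the implied growth is g = r − D₁/P₀.
g = 0.134 − 0.61/5.19 = 0.134 − 0.11753 = 0.01647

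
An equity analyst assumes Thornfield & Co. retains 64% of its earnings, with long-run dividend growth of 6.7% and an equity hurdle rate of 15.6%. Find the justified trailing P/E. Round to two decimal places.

4.32

Payout ratio b = 1 − 0.64 = 0.36.
Justified trailing P/E = b(1+g)/(r−g) = 0.36×(1+0.067)/(0.156−0.067) = 4.3160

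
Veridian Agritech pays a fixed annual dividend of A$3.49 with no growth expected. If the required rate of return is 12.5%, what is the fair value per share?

Zero-growth DDM (perpetuity): P₀ = D/r = 3.49 / 0.125 = 27.9200

A$27.92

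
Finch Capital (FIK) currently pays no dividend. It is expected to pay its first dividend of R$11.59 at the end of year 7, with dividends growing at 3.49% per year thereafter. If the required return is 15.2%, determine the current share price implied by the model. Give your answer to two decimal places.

Deferred-dividend DDM. At t=6 the remaining stream is a growing perpetuity with first payment D_7 = 11.59.
V_6 = D_7/(r−g) = 11.59/(0.152−0.0349) = 98.9752
P₀ = V_6/(1+r)^6 = 98.9752/(1+0.152)^6 = 42.3459

R$42.35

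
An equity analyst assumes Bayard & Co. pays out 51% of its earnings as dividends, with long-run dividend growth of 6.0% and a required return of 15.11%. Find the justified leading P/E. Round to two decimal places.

Justified leading P/E = b/(r−g) = 0.51/(0.1511−0.06) = 5.5982

5.60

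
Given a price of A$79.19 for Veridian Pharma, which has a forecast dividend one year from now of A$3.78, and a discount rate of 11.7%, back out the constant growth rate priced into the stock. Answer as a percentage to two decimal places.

6.93%

From P₀ = D₁/(r − g), the implied growth is g = r − D₁/P₀.
g = 0.117 − 3.78/79.19 = 0.117 − 0.04773 = 0.06927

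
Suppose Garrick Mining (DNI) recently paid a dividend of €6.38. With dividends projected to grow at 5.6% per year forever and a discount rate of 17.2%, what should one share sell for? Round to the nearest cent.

Gordon growth model: P₀ = D₁/(r − g). D₁ = 6.38 × (1 + 0.056) = 6.7373.
P₀ = 6.7373 / (0.172 − 0.056) = 6.7373 / 0.116 = 58.0800

€58.08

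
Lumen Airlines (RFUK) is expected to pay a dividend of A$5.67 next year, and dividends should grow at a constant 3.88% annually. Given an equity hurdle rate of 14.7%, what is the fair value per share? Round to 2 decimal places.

A$52.40

Gordon growth model: P₀ = D₁/(r − g), with D₁ = 5.67 given directly.
P₀ = 5.6700 / (0.147 − 0.0388) = 5.6700 / 0.1082 = 52.4030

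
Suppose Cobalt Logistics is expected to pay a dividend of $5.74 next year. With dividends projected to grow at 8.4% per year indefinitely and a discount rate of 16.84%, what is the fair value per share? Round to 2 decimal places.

Gordon growth model: P₀ = D₁/(r − g), with D₁ = 5.74 given directly.
P₀ = 5.7400 / (0.1684 − 0.084) = 5.7400 / 0.0844 = 68.0095

$68.01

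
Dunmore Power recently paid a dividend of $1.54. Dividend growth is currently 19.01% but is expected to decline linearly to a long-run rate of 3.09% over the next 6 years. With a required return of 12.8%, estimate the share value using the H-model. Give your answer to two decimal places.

$23.92

H-model: P₀ = D₀[(1+g_L) + H(g_S−g_L)]/(r−g_L), with H = 6/2 = 3.
P₀ = 1.54 × [(1+0.0309) + 3×(0.1901−0.0309)] / (0.128−0.0309)
   = 1.54 × 1.5085 / 0.0971 = 23.9247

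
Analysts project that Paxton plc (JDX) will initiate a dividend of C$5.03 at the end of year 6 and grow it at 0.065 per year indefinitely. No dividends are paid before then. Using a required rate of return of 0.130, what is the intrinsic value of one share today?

C$42.00

Deferred-dividend DDM. At t=5 the remaining stream is a growing perpetuity with first payment D_6 = 5.03.
V_5 = D_6/(r−g) = 5.03/(0.13−0.065) = 77.3846
P₀ = V_5/(1+r)^5 = 77.3846/(1+0.13)^5 = 42.0013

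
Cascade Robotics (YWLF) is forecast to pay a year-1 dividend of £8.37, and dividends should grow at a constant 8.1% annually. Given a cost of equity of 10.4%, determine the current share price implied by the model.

Gordon growth model: P₀ = D₁/(r − g), with D₁ = 8.37 given directly.
P₀ = 8.3700 / (0.104 − 0.081) = 8.3700 / 0.023 = 363.9130

£363.91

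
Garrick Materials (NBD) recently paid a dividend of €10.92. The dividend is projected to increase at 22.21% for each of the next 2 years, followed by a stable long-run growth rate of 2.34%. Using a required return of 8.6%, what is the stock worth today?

Two-stage DDM. Project D₁…D_2 at 0.2221, terminal growth 0.0234, discount at r = 0.086.
D_1 = 13.3453
D_2 = 16.3093
Terminal value at t=2: TV = D_3/(r−g) = 16.6910/(0.086−0.0234) = 266.6289
P₀ = 13.3453/(1+0.086)^1 + 16.3093/(1+0.086)^2 + 266.6289/(1+0.086)^2 = 252.1895

€252.19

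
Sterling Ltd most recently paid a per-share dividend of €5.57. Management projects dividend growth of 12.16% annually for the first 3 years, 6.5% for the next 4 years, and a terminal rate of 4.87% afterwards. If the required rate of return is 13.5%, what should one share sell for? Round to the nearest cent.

€85.34

Three-stage DDM. Project D₁…D_7; terminal Gordon value at t=7 with g = 0.0487; discount at r = 0.135.
D_1 = 6.2473
D_2 = 7.0070
D_3 = 7.8590
D_4 = 8.3699
D_5 = 8.9139
D_6 = 9.4933
D_7 = 10.1104
TV_7 = 10.6028/(0.135−0.0487) = 122.8593
P₀ = Σ Dₜ/(1+r)ᵗ + TV_7/(1+r)^7 = 85.3353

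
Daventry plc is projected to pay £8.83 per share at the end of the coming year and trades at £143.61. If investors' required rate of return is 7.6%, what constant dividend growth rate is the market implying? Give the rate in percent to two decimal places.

1.45%

From P₀ = D₁/(r − g), the implied growth is g = r − D₁/P₀.
g = 0.076 − 8.83/143.61 = 0.076 − 0.06149 = 0.01451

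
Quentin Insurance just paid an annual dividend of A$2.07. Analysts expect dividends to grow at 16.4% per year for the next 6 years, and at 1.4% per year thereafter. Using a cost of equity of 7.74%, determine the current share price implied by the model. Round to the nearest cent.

A$69.07

Two-stage DDM. Project D₁…D_6 at 0.164, terminal growth 0.014, discount at r = 0.0774.
D_1 = 2.4095
D_2 = 2.8046
D_3 = 3.2646
D_4 = 3.8000
D_5 = 4.4232
D_6 = 5.1486
Terminal value at t=6: TV = D_7/(r−g) = 5.2207/(0.0774−0.014) = 82.3449
P₀ = 2.4095/(1+0.0774)^1 + 2.8046/(1+0.0774)^2 + 3.2646/(1+0.0774)^3 + 3.8000/(1+0.0774)^4 + 4.4232/(1+0.0774)^5 + 5.1486/(1+0.0774)^6 + 82.3449/(1+0.0774)^6 = 69.0688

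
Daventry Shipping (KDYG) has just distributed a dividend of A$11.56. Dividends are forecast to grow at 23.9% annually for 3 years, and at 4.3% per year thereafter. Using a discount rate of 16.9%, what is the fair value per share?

A$152.93

Two-stage DDM. Project D₁…D_3 at 0.239, terminal growth 0.043, discount at r = 0.169.
D_1 = 14.3228
D_2 = 17.7460
D_3 = 21.9873
Terminal value at t=3: TV = D_4/(r−g) = 22.9327/(0.169−0.043) = 182.0059
P₀ = 14.3228/(1+0.169)^1 + 17.7460/(1+0.169)^2 + 21.9873/(1+0.169)^3 + 182.0059/(1+0.169)^3 = 152.9326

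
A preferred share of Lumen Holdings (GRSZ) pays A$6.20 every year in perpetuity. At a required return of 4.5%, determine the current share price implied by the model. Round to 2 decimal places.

Zero-growth DDM (perpetuity): P₀ = D/r = 6.20 / 0.045 = 137.7778

A$137.78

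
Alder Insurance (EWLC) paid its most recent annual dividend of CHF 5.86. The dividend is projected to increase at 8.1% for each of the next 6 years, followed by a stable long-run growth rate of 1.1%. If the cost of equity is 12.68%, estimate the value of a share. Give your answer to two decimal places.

CHF 70.37

Two-stage DDM. Project D₁…D_6 at 0.081, terminal growth 0.011, discount at r = 0.1268.
D_1 = 6.3347
D_2 = 6.8478
D_3 = 7.4024
D_4 = 8.0020
D_5 = 8.6502
D_6 = 9.3509
Terminal value at t=6: TV = D_7/(r−g) = 9.4537/(0.1268−0.011) = 81.6384
P₀ = 6.3347/(1+0.1268)^1 + 6.8478/(1+0.1268)^2 + 7.4024/(1+0.1268)^3 + 8.0020/(1+0.1268)^4 + 8.6502/(1+0.1268)^5 + 9.3509/(1+0.1268)^6 + 81.6384/(1+0.1268)^6 = 70.3688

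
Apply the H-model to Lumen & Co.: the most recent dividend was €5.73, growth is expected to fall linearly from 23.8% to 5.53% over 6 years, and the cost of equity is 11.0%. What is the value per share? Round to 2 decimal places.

€167.96

H-model: P₀ = D₀[(1+g_L) + H(g_S−g_L)]/(r−g_L), with H = 6/2 = 3.
P₀ = 5.73 × [(1+0.0553) + 3×(0.238−0.0553)] / (0.11−0.0553)
   = 5.73 × 1.6034 / 0.0547 = 167.9613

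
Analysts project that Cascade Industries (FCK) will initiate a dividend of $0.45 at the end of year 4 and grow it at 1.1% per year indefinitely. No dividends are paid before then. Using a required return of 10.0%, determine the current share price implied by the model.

Deferred-dividend DDM. At t=3 the remaining stream is a growing perpetuity with first payment D_4 = 0.45.
V_3 = D_4/(r−g) = 0.45/(0.1−0.011) = 5.0562
P₀ = V_3/(1+r)^3 = 5.0562/(1+0.1)^3 = 3.7988

$3.80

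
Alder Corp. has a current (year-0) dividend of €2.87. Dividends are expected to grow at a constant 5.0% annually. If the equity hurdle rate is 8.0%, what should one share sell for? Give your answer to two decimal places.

Gordon growth model: P₀ = D₁/(r − g). D₁ = 2.87 × (1 + 0.05) = 3.0135.
P₀ = 3.0135 / (0.08 − 0.05) = 3.0135 / 0.03 = 100.4500

€100.45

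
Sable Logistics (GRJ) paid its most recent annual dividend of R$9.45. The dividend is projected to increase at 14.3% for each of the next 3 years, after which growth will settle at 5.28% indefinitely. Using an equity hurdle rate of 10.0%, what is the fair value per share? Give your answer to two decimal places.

Two-stage DDM. Project D₁…D_3 at 0.143, terminal growth 0.0528, discount at r = 0.1.
D_1 = 10.8013
D_2 = 12.3459
D_3 = 14.1114
Terminal value at t=3: TV = D_4/(r−g) = 14.8565/(0.1−0.0528) = 314.7563
P₀ = 10.8013/(1+0.1)^1 + 12.3459/(1+0.1)^2 + 14.1114/(1+0.1)^3 + 314.7563/(1+0.1)^3 = 267.1058

R$267.11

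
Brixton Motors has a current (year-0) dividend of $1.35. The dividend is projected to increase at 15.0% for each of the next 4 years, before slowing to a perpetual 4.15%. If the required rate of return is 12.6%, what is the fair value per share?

$23.80

Two-stage DDM. Project D₁…D_4 at 0.15, terminal growth 0.0415, discount at r = 0.126.
D_1 = 1.5525
D_2 = 1.7854
D_3 = 2.0532
D_4 = 2.3612
Terminal value at t=4: TV = D_5/(r−g) = 2.4591/(0.126−0.0415) = 29.1023
P₀ = 1.5525/(1+0.126)^1 + 1.7854/(1+0.126)^2 + 2.0532/(1+0.126)^3 + 2.3612/(1+0.126)^4 + 29.1023/(1+0.126)^4 = 23.7979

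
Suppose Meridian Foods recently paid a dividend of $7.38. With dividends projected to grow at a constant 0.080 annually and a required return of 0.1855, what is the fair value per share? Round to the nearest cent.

$75.55

Gordon growth model: P₀ = D₁/(r − g). D₁ = 7.38 × (1 + 0.08) = 7.9704.
P₀ = 7.9704 / (0.1855 − 0.08) = 7.9704 / 0.1055 = 75.5488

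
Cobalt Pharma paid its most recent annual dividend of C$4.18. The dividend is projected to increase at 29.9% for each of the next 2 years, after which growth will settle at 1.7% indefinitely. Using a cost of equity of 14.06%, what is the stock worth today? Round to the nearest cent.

Two-stage DDM. Project D₁…D_2 at 0.299, terminal growth 0.017, discount at r = 0.1406.
D_1 = 5.4298
D_2 = 7.0533
Terminal value at t=2: TV = D_3/(r−g) = 7.1732/(0.1406−0.017) = 58.0359
P₀ = 5.4298/(1+0.1406)^1 + 7.0533/(1+0.1406)^2 + 58.0359/(1+0.1406)^2 = 54.7919

C$54.79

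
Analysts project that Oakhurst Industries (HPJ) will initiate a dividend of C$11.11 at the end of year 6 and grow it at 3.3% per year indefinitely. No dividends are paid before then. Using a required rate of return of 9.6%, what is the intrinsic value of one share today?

Deferred-dividend DDM. At t=5 the remaining stream is a growing perpetuity with first payment D_6 = 11.11.
V_5 = D_6/(r−g) = 11.11/(0.096−0.033) = 176.3492
P₀ = V_5/(1+r)^5 = 176.3492/(1+0.096)^5 = 111.5118

C$111.51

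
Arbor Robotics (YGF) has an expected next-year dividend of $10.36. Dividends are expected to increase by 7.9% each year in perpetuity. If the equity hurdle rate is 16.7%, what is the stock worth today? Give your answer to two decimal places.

$117.73

Gordon growth model: P₀ = D₁/(r − g), with D₁ = 10.36 given directly.
P₀ = 10.3600 / (0.167 − 0.079) = 10.3600 / 0.088 = 117.7273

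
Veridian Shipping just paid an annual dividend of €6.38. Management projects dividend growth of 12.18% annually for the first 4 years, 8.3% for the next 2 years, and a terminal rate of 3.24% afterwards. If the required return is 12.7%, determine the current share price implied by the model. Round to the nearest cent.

Three-stage DDM. Project D₁…D_6; terminal Gordon value at t=6 with g = 0.0324; discount at r = 0.127.
D_1 = 7.1571
D_2 = 8.0288
D_3 = 9.0067
D_4 = 10.1037
D_5 = 10.9424
D_6 = 11.8506
TV_6 = 12.2345/(0.127−0.0324) = 129.3291
P₀ = Σ Dₜ/(1+r)ᵗ + TV_6/(1+r)^6 = 100.1470

€100.15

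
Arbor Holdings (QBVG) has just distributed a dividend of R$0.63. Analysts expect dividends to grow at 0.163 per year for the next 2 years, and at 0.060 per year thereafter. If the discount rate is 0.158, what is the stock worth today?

Two-stage DDM. Project D₁…D_2 at 0.163, terminal growth 0.06, discount at r = 0.158.
D_1 = 0.7327
D_2 = 0.8521
Terminal value at t=2: TV = D_3/(r−g) = 0.9032/(0.158−0.06) = 9.2168
P₀ = 0.7327/(1+0.158)^1 + 0.8521/(1+0.158)^2 + 9.2168/(1+0.158)^2 = 8.1414

R$8.14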